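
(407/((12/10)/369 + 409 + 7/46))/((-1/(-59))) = 679327770/11575007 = 58.69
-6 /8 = -3 /4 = -0.75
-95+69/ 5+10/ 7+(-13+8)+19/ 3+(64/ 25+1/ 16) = -636851/ 8400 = -75.82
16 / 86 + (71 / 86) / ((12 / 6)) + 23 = 4059 / 172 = 23.60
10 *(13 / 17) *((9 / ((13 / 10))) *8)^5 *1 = 3985108512.84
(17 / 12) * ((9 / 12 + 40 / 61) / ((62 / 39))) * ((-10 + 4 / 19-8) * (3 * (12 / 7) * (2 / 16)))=-16470909 / 1149728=-14.33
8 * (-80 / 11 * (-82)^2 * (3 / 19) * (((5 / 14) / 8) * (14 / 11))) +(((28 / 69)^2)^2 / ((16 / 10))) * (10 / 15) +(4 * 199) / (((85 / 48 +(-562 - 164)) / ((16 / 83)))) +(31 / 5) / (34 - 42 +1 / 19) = -1195611814812612625340477 / 340564112357449898115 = -3510.68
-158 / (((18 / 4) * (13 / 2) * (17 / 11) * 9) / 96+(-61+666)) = -222464 / 857807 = -0.26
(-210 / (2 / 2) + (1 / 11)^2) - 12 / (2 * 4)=-211.49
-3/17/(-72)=1/408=0.00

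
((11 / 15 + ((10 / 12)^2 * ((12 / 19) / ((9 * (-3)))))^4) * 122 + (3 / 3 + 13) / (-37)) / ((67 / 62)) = 5732427269096772116 / 69534607961631195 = 82.44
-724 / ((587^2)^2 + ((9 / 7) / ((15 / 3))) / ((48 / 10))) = -0.00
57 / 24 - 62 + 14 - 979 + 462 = -4501 / 8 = -562.62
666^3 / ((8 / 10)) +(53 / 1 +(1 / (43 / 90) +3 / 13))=206416577756 / 559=369260425.32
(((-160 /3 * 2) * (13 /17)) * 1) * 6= -8320 /17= -489.41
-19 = -19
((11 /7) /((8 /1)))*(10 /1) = 55 /28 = 1.96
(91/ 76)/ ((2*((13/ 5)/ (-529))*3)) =-18515/ 456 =-40.60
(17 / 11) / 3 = 17 / 33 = 0.52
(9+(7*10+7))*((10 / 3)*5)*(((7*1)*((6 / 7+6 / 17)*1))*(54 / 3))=3715200 / 17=218541.18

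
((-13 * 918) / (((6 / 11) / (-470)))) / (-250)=-1028313 / 25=-41132.52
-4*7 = -28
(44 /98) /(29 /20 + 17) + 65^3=4965495065 /18081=274625.02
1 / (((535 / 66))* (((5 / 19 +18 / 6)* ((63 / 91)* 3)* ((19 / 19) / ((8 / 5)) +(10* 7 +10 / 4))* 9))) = 1672 / 60452325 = 0.00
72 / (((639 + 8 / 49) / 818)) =2885904 / 31319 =92.15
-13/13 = -1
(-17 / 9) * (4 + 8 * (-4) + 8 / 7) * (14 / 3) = 6392 / 27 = 236.74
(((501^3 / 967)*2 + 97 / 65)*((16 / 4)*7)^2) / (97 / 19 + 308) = 243516663886384 / 373924395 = 651245.73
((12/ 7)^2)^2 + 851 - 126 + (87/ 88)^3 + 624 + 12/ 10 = 11124642895747/ 8181071360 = 1359.80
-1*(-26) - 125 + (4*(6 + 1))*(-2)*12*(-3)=1917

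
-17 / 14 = -1.21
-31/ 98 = -0.32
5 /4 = 1.25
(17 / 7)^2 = 289 / 49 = 5.90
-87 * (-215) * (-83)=-1552515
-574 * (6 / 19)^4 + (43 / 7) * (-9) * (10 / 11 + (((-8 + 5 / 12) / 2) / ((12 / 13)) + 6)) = -51566731081 / 321110944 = -160.59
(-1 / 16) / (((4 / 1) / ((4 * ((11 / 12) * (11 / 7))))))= -121 / 1344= -0.09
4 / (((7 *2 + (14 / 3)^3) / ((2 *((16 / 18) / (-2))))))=-48 / 1561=-0.03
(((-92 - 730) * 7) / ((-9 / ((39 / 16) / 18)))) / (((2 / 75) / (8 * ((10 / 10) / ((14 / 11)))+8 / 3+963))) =3155554.77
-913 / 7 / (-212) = 913 / 1484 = 0.62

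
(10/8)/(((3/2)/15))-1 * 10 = 5/2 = 2.50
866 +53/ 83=71931/ 83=866.64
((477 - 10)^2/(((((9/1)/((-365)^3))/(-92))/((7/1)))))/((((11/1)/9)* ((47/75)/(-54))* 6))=-8916849807688853.97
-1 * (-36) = 36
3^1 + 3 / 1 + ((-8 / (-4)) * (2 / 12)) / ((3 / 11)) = 65 / 9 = 7.22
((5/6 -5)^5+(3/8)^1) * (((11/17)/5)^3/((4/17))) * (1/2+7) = -44962511/518400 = -86.73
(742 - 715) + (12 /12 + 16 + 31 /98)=4343 /98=44.32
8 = 8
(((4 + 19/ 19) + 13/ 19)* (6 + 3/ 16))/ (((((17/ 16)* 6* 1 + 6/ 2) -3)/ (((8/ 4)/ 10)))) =1782/ 1615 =1.10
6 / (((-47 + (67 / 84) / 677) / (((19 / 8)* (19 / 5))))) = -15397011 / 13363645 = -1.15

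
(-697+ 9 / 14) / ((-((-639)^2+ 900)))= 9749 / 5729094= 0.00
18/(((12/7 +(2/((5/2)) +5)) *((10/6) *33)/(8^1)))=1008/2893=0.35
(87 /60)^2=841 /400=2.10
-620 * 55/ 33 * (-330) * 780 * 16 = 4255680000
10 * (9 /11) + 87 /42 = 1579 /154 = 10.25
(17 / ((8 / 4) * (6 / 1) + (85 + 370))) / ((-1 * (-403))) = 17 / 188201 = 0.00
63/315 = 1/5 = 0.20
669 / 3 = 223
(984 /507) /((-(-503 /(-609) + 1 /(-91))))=-49938 /20969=-2.38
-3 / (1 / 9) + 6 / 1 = -21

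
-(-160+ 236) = -76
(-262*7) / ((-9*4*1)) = 50.94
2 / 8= 1 / 4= 0.25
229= 229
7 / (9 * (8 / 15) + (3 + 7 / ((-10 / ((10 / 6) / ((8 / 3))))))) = 0.95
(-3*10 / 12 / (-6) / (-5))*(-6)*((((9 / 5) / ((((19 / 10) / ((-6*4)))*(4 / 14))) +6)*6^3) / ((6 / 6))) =-150984 / 19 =-7946.53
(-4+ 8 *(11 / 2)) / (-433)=-40 / 433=-0.09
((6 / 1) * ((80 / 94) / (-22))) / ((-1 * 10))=0.02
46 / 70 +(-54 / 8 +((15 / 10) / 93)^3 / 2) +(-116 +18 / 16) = -2018101887 / 16682960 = -120.97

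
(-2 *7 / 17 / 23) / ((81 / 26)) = -364 / 31671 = -0.01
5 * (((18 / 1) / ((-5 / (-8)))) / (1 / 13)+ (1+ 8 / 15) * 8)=5800 / 3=1933.33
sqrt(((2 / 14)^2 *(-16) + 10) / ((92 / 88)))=2 *sqrt(59961) / 161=3.04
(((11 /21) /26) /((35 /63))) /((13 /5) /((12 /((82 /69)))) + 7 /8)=27324 /853307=0.03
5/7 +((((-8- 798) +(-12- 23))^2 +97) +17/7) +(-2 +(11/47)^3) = 514095582559/726761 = 707379.16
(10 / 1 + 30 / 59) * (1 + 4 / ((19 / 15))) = 48980 / 1121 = 43.69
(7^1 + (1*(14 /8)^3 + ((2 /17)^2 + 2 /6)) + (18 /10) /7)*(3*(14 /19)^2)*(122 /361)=10750377029 /1506510760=7.14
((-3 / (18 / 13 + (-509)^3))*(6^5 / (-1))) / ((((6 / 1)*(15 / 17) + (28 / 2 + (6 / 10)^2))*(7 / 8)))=-1031097600 / 100239113271689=-0.00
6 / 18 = 1 / 3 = 0.33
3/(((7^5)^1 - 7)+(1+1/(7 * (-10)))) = 70/392023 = 0.00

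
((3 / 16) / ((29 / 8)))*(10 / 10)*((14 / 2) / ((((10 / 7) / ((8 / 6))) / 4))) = 196 / 145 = 1.35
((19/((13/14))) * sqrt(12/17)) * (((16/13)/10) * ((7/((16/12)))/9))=7448 * sqrt(51)/43095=1.23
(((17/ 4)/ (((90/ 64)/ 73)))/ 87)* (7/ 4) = 17374/ 3915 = 4.44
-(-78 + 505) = -427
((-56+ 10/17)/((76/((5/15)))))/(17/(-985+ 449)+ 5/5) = -42076/167637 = -0.25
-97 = -97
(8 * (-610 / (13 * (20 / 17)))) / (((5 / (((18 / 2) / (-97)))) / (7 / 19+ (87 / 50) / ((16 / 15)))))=56735307 / 4791800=11.84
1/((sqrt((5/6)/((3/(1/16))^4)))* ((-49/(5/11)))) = -2304* sqrt(30)/539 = -23.41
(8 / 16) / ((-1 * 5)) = -0.10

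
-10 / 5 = -2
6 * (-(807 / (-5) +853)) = -20748 / 5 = -4149.60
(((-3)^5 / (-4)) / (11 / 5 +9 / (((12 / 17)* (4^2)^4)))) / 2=39813120 / 2883839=13.81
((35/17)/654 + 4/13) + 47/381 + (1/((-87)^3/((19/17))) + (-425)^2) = 727761622918485403/4029120406818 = 180625.43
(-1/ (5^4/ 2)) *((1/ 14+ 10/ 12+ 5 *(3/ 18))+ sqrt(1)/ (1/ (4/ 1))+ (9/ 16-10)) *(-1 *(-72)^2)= -268488/ 4375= -61.37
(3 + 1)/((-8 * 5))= -1/10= -0.10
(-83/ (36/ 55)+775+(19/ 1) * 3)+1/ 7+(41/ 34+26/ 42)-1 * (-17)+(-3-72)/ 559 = 1733870549/ 2394756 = 724.03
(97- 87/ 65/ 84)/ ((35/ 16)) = 706044/ 15925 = 44.34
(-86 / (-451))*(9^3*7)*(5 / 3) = 731430 / 451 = 1621.80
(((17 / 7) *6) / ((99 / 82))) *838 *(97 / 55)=226625368 / 12705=17837.49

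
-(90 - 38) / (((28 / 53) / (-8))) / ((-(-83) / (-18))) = -99216 / 581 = -170.77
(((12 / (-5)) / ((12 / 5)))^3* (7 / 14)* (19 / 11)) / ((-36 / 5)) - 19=-18.88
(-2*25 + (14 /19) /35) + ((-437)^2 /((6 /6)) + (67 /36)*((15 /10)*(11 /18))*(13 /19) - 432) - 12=7817142769 /41040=190476.19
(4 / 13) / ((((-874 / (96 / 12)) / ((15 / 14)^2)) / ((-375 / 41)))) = 337500 / 11413129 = 0.03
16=16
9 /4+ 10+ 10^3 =4049 /4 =1012.25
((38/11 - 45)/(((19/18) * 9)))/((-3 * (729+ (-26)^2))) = 914/880935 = 0.00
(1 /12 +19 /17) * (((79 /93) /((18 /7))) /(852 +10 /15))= 135485 /291182256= 0.00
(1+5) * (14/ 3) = 28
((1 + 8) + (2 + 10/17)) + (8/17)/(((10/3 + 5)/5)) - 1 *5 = 584/85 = 6.87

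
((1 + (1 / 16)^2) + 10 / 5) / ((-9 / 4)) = -769 / 576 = -1.34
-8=-8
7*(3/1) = 21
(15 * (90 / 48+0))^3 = 11390625 / 512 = 22247.31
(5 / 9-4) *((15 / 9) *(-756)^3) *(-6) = -14882797440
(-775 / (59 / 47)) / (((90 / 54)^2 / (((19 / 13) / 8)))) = -249147 / 6136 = -40.60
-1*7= -7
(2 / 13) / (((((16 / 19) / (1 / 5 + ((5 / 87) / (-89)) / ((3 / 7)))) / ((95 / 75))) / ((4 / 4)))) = 4161247 / 90593100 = 0.05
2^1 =2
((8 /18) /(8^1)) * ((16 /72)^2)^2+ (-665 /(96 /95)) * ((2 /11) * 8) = -1243473349 /1299078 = -957.20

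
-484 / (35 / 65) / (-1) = 6292 / 7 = 898.86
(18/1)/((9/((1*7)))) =14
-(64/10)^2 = -1024/25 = -40.96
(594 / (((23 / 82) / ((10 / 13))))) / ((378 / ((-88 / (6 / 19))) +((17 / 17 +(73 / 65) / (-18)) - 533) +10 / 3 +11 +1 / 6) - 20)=-9161974800 / 3030982021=-3.02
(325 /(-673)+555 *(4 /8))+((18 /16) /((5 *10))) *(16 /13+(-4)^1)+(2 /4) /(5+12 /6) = 1696591609 /6124300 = 277.03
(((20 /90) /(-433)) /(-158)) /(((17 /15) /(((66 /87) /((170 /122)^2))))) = 81862 /73105661085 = 0.00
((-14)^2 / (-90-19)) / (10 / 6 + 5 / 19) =-5586 / 5995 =-0.93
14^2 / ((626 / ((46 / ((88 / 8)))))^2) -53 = -628171513 / 11854249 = -52.99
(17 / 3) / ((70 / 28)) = 34 / 15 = 2.27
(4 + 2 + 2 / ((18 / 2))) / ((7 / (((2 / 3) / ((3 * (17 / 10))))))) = 160 / 1377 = 0.12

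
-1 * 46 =-46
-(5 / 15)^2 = -1 / 9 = -0.11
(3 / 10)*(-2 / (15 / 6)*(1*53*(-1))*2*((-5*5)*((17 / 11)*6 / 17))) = -3816 / 11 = -346.91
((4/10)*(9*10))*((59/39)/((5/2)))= 1416/65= 21.78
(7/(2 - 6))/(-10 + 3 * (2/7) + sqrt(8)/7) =7 * sqrt(2)/1168 + 14/73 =0.20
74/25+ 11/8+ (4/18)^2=71027/16200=4.38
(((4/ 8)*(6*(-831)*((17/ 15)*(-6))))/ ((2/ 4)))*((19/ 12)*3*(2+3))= 805239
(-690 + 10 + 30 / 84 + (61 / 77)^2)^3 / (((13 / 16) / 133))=-19836111738629919973986 / 387070134451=-51246815429.88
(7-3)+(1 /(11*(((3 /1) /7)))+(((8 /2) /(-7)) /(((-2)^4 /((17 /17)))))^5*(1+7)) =299030111 /70992768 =4.21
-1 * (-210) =210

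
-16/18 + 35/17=179/153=1.17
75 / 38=1.97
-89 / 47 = -1.89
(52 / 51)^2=2704 / 2601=1.04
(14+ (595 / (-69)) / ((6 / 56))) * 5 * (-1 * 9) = 68810 / 23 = 2991.74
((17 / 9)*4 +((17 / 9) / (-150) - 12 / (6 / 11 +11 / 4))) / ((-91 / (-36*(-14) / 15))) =-610988 / 424125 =-1.44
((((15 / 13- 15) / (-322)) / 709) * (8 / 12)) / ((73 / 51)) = 3060 / 108327401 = 0.00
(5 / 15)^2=1 / 9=0.11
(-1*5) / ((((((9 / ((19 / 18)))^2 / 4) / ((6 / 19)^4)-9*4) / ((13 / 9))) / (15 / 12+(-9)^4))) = -104996 / 3969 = -26.45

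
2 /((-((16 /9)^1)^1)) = -9 /8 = -1.12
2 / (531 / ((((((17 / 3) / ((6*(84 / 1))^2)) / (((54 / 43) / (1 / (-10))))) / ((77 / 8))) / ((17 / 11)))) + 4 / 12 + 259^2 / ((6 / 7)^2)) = -3096 / 6882912430697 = -0.00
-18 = -18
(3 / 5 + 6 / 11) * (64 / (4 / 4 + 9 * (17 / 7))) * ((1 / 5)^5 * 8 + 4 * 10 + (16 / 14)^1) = 113407056 / 859375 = 131.96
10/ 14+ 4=33/ 7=4.71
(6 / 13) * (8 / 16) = 3 / 13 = 0.23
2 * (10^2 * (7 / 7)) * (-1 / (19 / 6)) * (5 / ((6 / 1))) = -1000 / 19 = -52.63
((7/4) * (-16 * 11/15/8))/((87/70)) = -539/261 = -2.07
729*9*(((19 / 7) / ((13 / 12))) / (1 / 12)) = 17950896 / 91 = 197262.59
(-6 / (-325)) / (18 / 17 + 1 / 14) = 1428 / 87425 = 0.02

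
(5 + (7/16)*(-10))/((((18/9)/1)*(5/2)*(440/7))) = 7/3520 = 0.00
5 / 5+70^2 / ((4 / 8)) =9801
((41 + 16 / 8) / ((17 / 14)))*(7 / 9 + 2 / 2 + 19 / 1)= 6622 / 9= 735.78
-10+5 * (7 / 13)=-95 / 13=-7.31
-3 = -3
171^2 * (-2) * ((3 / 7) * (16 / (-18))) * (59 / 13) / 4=2300292 / 91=25277.93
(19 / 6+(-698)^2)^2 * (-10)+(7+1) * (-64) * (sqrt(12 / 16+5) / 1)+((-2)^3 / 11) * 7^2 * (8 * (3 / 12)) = -469994230051807 / 198 - 256 * sqrt(23) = -2373708233812.62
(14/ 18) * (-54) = -42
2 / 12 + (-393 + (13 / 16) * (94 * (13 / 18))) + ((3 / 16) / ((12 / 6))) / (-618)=-20033509 / 59328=-337.67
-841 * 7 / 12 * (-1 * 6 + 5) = 5887 / 12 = 490.58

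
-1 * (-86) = 86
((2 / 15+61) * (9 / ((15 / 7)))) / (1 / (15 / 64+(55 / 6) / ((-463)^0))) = 2317259 / 960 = 2413.81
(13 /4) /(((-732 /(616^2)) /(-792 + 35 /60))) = 732000269 /549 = 1333333.82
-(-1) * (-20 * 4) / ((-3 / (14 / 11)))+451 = 16003 / 33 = 484.94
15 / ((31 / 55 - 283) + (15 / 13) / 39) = -139425 / 2624971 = -0.05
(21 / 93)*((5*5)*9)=1575 / 31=50.81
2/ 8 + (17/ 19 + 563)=42875/ 76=564.14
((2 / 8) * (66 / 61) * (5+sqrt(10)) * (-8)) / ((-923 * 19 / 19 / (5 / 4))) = 165 * sqrt(10) / 56303+825 / 56303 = 0.02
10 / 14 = 5 / 7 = 0.71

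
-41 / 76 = -0.54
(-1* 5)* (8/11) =-40/11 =-3.64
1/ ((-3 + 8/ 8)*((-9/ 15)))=5/ 6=0.83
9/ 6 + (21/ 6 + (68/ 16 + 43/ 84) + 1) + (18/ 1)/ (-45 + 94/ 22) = 10.32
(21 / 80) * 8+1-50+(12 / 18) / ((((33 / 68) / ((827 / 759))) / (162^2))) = 1091922613 / 27830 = 39235.45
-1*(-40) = 40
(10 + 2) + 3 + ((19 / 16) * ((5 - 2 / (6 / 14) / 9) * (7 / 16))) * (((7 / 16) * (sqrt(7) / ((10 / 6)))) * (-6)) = 5.30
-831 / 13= -63.92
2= 2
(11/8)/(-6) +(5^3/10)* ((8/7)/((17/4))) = 17891/5712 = 3.13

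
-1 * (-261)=261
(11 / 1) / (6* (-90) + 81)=-11 / 459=-0.02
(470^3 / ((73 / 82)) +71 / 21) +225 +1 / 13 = 2324186230937 / 19929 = 116623324.35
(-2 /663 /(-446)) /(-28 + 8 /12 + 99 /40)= -40 /147011189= -0.00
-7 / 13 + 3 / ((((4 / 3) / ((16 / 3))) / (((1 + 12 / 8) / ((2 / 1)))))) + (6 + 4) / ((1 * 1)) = 318 / 13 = 24.46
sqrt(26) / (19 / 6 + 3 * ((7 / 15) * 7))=30 * sqrt(26) / 389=0.39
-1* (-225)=225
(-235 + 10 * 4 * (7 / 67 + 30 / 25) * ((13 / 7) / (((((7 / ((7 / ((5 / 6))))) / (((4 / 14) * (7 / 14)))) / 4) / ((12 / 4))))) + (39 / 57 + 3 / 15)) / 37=-10844339 / 11539745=-0.94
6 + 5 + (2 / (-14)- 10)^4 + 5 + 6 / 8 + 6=101865215 / 9604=10606.54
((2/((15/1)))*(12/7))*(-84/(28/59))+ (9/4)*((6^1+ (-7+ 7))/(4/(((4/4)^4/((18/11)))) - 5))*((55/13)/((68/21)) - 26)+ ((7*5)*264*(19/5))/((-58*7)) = -342.64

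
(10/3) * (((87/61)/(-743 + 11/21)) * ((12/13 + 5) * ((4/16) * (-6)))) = 703395/12364456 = 0.06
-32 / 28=-8 / 7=-1.14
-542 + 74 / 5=-2636 / 5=-527.20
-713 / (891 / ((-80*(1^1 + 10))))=57040 / 81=704.20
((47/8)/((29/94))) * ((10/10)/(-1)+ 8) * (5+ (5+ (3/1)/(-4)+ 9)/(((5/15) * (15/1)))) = 2365839/2320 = 1019.76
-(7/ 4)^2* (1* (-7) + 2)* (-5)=-1225/ 16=-76.56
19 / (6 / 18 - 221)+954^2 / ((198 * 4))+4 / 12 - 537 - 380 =2538326 / 10923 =232.38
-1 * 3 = -3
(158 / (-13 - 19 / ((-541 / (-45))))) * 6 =-128217 / 1972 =-65.02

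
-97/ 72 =-1.35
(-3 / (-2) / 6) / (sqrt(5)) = sqrt(5) / 20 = 0.11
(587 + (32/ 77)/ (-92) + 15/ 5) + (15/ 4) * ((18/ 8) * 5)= 17913537/ 28336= 632.18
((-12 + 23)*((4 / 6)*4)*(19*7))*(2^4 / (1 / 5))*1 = 936320 / 3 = 312106.67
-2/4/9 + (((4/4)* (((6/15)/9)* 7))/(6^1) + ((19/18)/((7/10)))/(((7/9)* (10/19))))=24343/6615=3.68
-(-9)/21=3/7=0.43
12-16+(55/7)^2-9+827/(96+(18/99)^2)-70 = -1029251/81340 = -12.65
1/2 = 0.50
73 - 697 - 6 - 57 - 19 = -706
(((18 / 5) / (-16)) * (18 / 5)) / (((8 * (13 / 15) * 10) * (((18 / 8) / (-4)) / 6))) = 81 / 650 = 0.12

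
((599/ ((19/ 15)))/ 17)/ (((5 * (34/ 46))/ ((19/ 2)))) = 41331/ 578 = 71.51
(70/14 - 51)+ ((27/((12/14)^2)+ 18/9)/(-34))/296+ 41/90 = -82511647/1811520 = -45.55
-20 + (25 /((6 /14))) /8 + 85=1735 /24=72.29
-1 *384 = -384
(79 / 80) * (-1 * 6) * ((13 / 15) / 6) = -1027 / 1200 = -0.86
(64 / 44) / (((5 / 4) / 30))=384 / 11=34.91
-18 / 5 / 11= -18 / 55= -0.33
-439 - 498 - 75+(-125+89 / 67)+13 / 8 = -607849 / 536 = -1134.05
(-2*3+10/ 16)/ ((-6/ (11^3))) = 57233/ 48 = 1192.35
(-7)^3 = -343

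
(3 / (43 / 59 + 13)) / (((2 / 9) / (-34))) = -1003 / 30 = -33.43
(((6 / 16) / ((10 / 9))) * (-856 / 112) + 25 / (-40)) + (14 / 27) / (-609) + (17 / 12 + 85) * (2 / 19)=5.89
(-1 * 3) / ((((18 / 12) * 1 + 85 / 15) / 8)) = -144 / 43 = -3.35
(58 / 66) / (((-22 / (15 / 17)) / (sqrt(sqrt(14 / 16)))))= -145 * 14^(1 / 4) / 8228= -0.03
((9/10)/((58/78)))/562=351/162980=0.00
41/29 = 1.41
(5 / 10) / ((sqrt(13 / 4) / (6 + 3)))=9 * sqrt(13) / 13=2.50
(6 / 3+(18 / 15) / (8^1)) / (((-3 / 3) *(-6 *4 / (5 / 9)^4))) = 5375 / 629856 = 0.01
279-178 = 101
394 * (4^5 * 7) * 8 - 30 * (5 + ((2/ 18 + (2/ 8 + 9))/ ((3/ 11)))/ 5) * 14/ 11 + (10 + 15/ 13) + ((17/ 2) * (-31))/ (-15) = 290773347583/ 12870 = 22593111.70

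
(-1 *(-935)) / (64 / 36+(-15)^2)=8415 / 2041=4.12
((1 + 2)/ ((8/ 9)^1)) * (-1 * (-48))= 162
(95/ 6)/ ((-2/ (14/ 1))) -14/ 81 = -17983/ 162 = -111.01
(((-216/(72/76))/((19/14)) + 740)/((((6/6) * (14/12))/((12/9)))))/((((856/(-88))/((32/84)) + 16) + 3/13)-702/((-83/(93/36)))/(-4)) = -217250176/4907105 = -44.27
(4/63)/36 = 1/567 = 0.00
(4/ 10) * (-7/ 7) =-2/ 5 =-0.40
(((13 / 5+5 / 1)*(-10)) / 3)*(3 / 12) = -19 / 3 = -6.33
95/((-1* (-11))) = 95/11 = 8.64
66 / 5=13.20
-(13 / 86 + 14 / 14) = -99 / 86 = -1.15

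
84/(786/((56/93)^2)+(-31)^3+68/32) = -0.00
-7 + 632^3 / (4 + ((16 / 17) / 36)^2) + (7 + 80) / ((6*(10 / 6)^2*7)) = 517061386553743 / 8194550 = 63098203.87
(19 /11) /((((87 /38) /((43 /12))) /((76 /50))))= 294937 /71775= 4.11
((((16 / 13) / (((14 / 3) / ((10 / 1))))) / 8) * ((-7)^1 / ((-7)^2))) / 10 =-3 / 637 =-0.00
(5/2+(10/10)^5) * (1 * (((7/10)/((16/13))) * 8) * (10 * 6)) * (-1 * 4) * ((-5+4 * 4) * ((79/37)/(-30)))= 553553/185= 2992.18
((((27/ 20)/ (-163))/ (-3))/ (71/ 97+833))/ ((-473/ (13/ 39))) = -291/ 124703006560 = -0.00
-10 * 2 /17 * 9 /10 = -18 /17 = -1.06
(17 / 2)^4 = 83521 / 16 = 5220.06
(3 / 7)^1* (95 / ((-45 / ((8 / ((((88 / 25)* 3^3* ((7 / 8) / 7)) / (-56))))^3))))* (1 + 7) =30507008000000 / 78594219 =388158.42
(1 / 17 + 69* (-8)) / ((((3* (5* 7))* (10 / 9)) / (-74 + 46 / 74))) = 15284907 / 44030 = 347.15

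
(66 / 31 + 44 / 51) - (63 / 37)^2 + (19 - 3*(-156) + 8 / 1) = 1071572936 / 2164389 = 495.09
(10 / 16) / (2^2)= 5 / 32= 0.16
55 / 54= 1.02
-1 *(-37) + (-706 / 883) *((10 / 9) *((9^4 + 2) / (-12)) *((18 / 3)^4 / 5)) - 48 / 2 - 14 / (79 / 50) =8785363029 / 69757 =125942.39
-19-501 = -520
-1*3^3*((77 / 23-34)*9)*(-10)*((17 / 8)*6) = -43685325 / 46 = -949680.98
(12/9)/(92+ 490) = 2/873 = 0.00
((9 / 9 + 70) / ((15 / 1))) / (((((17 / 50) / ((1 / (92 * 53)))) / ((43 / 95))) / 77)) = 235081 / 2362422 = 0.10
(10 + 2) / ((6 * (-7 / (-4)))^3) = 32 / 3087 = 0.01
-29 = -29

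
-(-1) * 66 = 66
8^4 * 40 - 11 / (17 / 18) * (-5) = 2786270 / 17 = 163898.24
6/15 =2/5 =0.40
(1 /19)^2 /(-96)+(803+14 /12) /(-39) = -27869239 /1351584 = -20.62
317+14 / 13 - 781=-6018 / 13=-462.92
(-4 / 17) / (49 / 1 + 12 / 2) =-4 / 935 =-0.00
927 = 927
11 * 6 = 66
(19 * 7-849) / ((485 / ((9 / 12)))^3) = -4833 / 1825346000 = -0.00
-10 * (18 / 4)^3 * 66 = -120285 / 2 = -60142.50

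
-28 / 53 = -0.53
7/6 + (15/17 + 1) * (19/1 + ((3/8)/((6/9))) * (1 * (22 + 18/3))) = 6791/102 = 66.58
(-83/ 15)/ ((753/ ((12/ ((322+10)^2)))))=-0.00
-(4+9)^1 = -13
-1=-1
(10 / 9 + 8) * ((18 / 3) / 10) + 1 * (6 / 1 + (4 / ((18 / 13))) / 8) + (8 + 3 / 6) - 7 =2399 / 180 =13.33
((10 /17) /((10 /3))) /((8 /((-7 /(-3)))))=0.05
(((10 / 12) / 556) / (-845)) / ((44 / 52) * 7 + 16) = -1 / 12359880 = -0.00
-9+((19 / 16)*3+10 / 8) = -67 / 16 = -4.19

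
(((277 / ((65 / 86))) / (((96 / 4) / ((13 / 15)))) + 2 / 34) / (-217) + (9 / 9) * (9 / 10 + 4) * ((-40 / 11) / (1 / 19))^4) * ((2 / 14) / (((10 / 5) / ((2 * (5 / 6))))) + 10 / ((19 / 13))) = 548179748599825704233 / 705280874760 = 777250267.54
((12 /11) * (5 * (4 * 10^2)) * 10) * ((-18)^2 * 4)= 311040000 /11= 28276363.64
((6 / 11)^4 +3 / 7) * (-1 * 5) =-264975 / 102487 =-2.59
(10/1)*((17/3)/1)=56.67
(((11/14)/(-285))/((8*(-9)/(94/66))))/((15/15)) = 47/861840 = 0.00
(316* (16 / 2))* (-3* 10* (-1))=75840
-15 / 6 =-5 / 2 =-2.50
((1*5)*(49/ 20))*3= 147/ 4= 36.75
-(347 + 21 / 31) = -10778 / 31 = -347.68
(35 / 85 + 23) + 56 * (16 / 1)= 15630 / 17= 919.41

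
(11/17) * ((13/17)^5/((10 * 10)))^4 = 209054601523688793826811/6909193391300873288082721700000000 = 0.00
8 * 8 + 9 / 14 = 905 / 14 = 64.64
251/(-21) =-11.95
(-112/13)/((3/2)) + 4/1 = -68/39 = -1.74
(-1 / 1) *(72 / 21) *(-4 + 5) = -24 / 7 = -3.43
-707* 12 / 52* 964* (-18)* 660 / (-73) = -25595754.18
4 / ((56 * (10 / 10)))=1 / 14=0.07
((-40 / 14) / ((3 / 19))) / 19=-20 / 21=-0.95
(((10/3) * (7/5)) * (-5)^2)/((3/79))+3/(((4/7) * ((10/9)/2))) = 554701/180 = 3081.67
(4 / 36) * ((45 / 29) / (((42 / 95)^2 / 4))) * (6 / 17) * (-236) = -21299000 / 72471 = -293.90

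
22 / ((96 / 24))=11 / 2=5.50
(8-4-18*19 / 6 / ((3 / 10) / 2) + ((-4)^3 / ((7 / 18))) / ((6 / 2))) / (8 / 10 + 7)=-1160 / 21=-55.24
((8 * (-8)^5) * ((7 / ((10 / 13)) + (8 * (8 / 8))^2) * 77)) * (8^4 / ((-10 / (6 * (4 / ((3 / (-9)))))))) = -1087878708854784 / 25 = -43515148354191.36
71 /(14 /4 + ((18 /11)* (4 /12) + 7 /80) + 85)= 62480 /78437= 0.80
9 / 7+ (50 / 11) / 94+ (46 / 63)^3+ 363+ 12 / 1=48700645825 / 129274299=376.72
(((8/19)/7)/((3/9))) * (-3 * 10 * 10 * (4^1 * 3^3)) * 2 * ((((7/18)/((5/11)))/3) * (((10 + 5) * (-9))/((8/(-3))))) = -3207600/19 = -168821.05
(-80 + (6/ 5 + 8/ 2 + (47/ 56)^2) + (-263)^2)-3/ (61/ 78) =66084225041/ 956480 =69091.07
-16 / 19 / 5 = -16 / 95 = -0.17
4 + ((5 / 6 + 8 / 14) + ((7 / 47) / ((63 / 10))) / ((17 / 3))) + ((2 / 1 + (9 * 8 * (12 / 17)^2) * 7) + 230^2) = 30326201117 / 570486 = 53158.54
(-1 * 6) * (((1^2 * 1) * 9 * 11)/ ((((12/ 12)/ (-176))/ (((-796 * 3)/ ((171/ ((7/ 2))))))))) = -97086528/ 19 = -5109817.26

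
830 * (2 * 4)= 6640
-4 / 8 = -1 / 2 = -0.50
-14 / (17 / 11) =-154 / 17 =-9.06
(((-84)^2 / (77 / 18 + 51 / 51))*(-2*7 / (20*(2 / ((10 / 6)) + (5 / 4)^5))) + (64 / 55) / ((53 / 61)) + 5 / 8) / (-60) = 5796393937 / 1594282400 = 3.64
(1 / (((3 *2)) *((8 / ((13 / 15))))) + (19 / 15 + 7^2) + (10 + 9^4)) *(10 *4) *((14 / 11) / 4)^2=233598925 / 8712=26813.47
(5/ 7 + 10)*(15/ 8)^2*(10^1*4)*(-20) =-421875/ 14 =-30133.93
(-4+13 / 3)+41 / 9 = 44 / 9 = 4.89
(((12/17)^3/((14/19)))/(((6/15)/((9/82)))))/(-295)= -36936/83191829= -0.00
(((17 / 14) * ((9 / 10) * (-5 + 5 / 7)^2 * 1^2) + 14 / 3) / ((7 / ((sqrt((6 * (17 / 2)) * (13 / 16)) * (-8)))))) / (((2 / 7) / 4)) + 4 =-2544.05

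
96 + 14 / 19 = 96.74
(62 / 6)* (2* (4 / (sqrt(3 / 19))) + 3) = 31 + 248* sqrt(57) / 9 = 239.04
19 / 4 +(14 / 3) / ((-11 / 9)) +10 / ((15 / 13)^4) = 2928493 / 445500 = 6.57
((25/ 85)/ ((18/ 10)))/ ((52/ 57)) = 475/ 2652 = 0.18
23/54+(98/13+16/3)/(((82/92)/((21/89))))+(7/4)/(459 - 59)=3.84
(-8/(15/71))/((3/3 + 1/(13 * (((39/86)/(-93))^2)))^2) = -2741627512/758228815815135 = -0.00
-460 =-460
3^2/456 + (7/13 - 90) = -176737/1976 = -89.44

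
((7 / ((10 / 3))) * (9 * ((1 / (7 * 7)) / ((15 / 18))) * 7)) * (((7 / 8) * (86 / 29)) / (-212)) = -24381 / 614800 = -0.04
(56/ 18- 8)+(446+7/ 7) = 3979/ 9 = 442.11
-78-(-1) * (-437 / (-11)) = -421 / 11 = -38.27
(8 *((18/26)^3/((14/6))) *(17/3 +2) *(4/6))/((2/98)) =625968/2197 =284.92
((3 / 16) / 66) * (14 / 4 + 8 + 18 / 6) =29 / 704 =0.04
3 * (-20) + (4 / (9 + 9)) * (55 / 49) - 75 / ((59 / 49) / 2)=-4796000 / 26019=-184.33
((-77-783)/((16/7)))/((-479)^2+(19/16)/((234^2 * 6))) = -395557344/241214810807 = -0.00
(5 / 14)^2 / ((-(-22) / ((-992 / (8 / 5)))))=-3875 / 1078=-3.59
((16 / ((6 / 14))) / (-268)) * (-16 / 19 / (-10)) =-0.01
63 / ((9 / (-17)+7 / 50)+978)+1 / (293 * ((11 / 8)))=179239402 / 2678213087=0.07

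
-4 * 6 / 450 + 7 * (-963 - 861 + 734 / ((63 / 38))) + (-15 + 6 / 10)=-2178752 / 225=-9683.34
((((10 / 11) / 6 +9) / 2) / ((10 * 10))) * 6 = 151 / 550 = 0.27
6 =6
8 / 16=1 / 2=0.50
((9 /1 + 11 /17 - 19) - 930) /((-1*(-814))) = -15969 /13838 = -1.15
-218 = -218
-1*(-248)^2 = -61504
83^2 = 6889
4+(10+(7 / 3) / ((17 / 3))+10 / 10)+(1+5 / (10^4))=558017 / 34000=16.41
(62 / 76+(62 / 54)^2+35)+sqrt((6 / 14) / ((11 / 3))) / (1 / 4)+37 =12*sqrt(77) / 77+2053661 / 27702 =75.50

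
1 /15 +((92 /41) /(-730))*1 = 571 /8979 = 0.06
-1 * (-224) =224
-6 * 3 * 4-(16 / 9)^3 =-56584 / 729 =-77.62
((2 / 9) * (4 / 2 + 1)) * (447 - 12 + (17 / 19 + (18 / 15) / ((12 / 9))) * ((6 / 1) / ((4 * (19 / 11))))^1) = 1050651 / 3610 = 291.04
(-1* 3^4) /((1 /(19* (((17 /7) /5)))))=-26163 /35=-747.51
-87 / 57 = -29 / 19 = -1.53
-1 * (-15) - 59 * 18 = -1047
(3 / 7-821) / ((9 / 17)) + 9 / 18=-195233 / 126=-1549.47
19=19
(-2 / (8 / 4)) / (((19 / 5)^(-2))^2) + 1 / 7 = -911622 / 4375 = -208.37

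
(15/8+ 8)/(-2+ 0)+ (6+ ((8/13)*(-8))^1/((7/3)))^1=-1525/1456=-1.05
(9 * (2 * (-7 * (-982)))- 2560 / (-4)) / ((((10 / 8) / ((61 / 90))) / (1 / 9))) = 15173384 / 2025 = 7493.03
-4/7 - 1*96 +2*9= -550/7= -78.57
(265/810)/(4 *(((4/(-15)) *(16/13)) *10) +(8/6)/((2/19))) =-0.71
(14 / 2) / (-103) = -7 / 103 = -0.07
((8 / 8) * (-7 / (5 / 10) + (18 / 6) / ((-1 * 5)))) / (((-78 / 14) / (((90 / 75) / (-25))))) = -1022 / 8125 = -0.13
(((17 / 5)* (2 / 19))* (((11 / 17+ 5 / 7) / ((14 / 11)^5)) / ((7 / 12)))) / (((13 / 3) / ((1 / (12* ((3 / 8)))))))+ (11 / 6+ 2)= 23471009701 / 6102453630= 3.85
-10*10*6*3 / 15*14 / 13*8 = -13440 / 13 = -1033.85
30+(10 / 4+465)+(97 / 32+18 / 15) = 501.73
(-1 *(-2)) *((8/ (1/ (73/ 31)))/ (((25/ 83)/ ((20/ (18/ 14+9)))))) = 339304/ 1395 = 243.23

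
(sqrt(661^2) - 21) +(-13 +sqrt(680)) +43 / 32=2* sqrt(170) +20107 / 32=654.42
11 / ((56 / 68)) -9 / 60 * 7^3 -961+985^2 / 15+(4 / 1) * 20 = 63762.57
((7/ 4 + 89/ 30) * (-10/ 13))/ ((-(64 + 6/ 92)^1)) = 6509/ 114933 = 0.06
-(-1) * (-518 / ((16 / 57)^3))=-47964987 / 2048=-23420.40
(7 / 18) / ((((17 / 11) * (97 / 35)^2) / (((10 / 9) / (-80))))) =-0.00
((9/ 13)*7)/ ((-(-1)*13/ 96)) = 6048/ 169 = 35.79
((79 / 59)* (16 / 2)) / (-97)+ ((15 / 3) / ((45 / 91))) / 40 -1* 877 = -1806572287 / 2060280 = -876.86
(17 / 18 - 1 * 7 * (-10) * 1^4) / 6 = 1277 / 108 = 11.82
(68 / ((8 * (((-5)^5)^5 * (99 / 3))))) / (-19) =0.00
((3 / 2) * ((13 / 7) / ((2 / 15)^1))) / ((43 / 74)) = 21645 / 602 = 35.96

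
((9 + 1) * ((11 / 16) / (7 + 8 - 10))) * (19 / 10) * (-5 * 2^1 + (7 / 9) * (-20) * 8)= -25289 / 72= -351.24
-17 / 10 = -1.70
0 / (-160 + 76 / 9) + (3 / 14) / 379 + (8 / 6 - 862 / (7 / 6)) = -11739895 / 15918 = -737.52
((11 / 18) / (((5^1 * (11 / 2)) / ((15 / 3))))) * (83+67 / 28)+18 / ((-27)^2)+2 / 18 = 21827 / 2268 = 9.62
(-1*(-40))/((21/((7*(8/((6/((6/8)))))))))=40/3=13.33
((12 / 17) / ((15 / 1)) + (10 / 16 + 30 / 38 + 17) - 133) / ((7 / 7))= -1479837 / 12920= -114.54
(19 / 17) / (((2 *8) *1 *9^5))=19 / 16061328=0.00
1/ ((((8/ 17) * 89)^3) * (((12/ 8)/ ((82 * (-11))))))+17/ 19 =4559938135/ 5143453824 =0.89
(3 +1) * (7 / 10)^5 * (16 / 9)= 33614 / 28125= 1.20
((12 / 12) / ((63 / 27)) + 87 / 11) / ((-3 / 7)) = -214 / 11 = -19.45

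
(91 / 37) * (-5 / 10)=-1.23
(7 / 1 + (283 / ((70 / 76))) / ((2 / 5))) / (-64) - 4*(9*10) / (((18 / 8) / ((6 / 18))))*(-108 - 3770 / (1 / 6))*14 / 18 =1900642463 / 2016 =942779.00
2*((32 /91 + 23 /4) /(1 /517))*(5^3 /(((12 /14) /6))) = 143532125 /26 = 5520466.35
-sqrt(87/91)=-sqrt(7917)/91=-0.98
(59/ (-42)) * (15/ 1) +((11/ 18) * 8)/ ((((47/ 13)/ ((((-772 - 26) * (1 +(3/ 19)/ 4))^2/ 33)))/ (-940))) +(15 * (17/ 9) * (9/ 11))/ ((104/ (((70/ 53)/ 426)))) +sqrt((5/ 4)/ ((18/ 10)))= -2395974684143485/ 90402312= -26503466.90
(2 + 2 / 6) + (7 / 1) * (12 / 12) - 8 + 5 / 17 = 83 / 51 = 1.63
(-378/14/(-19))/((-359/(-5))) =135/6821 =0.02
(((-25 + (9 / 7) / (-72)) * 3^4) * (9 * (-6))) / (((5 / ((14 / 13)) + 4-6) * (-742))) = -3063987 / 54908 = -55.80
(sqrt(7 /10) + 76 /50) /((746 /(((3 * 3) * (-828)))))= -141588 /9325 - 1863 * sqrt(70) /1865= -23.54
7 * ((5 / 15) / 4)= 7 / 12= 0.58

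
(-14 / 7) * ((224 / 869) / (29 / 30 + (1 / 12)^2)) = -322560 / 609169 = -0.53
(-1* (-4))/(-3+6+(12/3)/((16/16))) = 4/7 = 0.57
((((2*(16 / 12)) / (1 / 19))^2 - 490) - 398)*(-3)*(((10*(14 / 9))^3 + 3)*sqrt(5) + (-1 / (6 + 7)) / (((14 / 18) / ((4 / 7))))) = 181344 / 637 - 41500377944*sqrt(5) / 2187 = -42431204.19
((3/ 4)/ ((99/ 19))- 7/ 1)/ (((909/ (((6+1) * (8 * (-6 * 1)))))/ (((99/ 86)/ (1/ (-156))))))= -1976520/ 4343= -455.10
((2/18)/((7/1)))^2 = 1/3969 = 0.00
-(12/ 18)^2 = -0.44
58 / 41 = 1.41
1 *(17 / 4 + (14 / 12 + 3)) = 8.42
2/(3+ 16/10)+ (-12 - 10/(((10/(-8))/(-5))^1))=-1186/23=-51.57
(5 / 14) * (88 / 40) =11 / 14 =0.79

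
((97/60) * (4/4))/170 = 97/10200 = 0.01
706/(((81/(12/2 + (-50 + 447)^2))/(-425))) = -47292380750/81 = -583856552.47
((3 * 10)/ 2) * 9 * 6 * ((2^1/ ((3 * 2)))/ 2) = 135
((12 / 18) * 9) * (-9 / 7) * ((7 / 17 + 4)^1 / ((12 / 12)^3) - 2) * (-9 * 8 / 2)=669.78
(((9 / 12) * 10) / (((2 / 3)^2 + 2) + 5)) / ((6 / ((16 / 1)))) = 2.69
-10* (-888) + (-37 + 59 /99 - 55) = 870071 /99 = 8788.60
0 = 0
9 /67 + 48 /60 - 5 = -1362 /335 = -4.07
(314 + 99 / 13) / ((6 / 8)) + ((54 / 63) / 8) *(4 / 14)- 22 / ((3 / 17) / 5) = -743311 / 3822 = -194.48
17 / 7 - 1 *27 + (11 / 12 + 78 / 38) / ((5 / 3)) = -60621 / 2660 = -22.79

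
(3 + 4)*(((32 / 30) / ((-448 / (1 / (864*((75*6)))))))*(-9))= 1 / 2592000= 0.00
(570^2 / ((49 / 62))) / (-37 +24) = -20143800 / 637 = -31622.92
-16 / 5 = -3.20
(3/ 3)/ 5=1/ 5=0.20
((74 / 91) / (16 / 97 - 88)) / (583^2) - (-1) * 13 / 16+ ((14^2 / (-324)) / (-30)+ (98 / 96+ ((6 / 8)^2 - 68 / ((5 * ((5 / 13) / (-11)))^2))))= -11859659808596297989 / 5336335474470000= -2222.44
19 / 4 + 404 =1635 / 4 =408.75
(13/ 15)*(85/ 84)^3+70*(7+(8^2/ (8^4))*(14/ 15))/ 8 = 62.28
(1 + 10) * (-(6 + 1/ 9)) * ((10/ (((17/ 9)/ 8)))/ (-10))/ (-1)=-4840/ 17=-284.71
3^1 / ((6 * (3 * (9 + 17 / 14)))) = 7 / 429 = 0.02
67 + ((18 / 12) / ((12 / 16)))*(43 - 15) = 123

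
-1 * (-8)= 8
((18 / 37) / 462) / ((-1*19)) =-3 / 54131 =-0.00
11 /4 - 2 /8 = 5 /2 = 2.50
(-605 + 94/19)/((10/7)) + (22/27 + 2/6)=-2148899/5130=-418.89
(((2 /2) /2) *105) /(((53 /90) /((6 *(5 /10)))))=14175 /53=267.45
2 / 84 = 1 / 42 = 0.02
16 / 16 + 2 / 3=5 / 3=1.67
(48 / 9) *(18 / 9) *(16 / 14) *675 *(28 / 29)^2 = 6451200 / 841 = 7670.87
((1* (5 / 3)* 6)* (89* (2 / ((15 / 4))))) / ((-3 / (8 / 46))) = -5696 / 207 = -27.52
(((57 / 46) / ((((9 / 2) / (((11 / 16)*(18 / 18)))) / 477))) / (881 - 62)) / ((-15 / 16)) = -11077 / 94185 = -0.12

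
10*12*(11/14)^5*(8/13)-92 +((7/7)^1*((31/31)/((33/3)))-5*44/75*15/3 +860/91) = -540851977/7210203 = -75.01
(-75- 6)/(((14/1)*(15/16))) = -216/35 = -6.17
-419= -419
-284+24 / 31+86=-6114 / 31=-197.23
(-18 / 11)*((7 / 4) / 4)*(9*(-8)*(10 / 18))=315 / 11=28.64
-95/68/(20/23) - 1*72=-20021/272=-73.61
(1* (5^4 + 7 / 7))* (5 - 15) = -6260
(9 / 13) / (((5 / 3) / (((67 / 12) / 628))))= 603 / 163280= 0.00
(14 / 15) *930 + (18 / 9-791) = 79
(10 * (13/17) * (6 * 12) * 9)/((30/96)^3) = 69009408/425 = 162375.08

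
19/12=1.58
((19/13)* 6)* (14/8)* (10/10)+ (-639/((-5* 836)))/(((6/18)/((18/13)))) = 217104/13585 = 15.98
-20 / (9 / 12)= -80 / 3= -26.67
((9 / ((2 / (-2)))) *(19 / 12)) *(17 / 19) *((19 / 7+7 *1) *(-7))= 867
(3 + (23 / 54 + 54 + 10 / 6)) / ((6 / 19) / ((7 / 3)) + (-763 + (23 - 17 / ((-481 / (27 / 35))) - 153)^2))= 17183302934525 / 4690393103033856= 0.00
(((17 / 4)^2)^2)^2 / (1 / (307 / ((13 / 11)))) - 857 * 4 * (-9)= 23583417794993 / 851968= 27681107.50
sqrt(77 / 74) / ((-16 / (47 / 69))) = -47 * sqrt(5698) / 81696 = -0.04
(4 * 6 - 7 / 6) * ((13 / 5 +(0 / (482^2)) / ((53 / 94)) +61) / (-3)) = -7261 / 15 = -484.07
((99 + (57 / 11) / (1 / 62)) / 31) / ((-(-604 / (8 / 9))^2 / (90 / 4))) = -15410 / 23325423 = -0.00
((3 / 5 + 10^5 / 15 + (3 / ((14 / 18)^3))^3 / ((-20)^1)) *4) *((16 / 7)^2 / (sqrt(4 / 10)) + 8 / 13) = 128892115761944 / 7868953365 + 2062273852191104 *sqrt(10) / 29659901145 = 236255.23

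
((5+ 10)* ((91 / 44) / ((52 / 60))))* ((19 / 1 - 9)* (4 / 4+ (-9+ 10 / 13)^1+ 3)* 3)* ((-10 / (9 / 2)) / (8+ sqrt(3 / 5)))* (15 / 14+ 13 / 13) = 10875000 / 4121 - 271875* sqrt(15) / 4121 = 2383.41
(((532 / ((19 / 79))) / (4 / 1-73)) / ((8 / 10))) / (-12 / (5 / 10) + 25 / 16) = 44240 / 24771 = 1.79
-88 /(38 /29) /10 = -638 /95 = -6.72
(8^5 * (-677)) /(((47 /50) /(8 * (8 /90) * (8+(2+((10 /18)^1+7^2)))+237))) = -6592655548.28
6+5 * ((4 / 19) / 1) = 7.05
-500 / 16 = -125 / 4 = -31.25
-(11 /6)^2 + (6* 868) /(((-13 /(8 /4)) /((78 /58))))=-1128437 /1044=-1080.88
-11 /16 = -0.69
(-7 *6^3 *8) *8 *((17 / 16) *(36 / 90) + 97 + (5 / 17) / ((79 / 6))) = -63320999616 / 6715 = -9429784.01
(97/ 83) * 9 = 873/ 83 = 10.52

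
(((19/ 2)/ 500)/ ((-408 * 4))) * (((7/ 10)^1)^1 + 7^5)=-3193463/ 16320000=-0.20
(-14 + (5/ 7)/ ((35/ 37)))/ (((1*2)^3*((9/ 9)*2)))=-649/ 784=-0.83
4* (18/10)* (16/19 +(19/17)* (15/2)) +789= 1381497/1615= 855.42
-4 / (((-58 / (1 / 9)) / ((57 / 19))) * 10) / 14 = 1 / 6090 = 0.00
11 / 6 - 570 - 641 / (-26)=-21197 / 39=-543.51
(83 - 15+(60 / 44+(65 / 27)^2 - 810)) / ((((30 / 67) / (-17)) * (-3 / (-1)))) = 3355885816 / 360855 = 9299.82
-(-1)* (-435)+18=-417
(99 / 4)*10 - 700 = -905 / 2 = -452.50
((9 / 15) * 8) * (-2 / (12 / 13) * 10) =-104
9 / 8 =1.12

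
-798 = -798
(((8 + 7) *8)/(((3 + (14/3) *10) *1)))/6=60/149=0.40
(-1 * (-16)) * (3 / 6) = 8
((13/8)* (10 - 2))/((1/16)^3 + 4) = 53248/16385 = 3.25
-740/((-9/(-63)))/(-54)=2590/27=95.93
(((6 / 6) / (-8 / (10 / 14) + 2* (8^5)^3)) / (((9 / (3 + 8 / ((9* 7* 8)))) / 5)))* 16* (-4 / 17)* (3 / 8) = -4750 / 141309234401749029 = -0.00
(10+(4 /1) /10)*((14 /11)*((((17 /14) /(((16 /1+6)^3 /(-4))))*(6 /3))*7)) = -6188 /73205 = -0.08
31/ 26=1.19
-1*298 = -298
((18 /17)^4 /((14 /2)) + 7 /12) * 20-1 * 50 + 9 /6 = -33.24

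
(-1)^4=1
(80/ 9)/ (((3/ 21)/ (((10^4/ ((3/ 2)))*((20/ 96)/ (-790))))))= -700000/ 6399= -109.39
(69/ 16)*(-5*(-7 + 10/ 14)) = 3795/ 28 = 135.54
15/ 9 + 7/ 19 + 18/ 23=3694/ 1311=2.82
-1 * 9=-9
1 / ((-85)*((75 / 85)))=-0.01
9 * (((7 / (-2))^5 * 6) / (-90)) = 50421 / 160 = 315.13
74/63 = 1.17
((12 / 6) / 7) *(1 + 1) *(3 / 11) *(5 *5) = 300 / 77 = 3.90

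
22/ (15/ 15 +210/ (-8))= -88/ 101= -0.87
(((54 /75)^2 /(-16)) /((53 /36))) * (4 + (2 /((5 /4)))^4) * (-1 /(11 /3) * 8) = 115403616 /227734375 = 0.51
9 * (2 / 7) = 18 / 7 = 2.57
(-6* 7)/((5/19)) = -798/5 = -159.60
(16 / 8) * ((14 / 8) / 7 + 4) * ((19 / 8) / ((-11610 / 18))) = -323 / 10320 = -0.03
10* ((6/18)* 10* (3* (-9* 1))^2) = 24300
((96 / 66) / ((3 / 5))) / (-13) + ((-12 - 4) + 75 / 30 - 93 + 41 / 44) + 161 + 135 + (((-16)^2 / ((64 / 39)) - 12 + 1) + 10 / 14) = 4035547 / 12012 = 335.96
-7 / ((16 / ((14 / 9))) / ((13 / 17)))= -637 / 1224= -0.52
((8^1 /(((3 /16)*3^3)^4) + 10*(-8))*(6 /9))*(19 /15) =-130842108896 /1937102445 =-67.55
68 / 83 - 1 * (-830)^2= -57178632 / 83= -688899.18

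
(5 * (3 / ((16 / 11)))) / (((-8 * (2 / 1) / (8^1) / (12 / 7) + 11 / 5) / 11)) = 27225 / 248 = 109.78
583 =583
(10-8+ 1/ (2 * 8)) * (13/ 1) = 429/ 16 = 26.81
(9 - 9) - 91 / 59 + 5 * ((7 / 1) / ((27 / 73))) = 148288 / 1593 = 93.09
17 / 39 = 0.44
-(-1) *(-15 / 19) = -15 / 19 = -0.79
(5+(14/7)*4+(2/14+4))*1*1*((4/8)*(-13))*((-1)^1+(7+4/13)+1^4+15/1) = -17400/7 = -2485.71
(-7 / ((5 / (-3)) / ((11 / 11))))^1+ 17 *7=616 / 5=123.20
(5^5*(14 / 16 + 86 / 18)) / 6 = 1271875 / 432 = 2944.16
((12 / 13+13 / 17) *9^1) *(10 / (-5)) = -6714 / 221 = -30.38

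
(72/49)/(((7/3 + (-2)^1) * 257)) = 216/12593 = 0.02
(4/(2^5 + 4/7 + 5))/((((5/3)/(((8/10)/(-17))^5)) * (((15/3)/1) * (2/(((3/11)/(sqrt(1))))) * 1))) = -0.00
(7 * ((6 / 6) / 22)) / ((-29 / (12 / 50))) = -21 / 7975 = -0.00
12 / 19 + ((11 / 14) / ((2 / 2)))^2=4651 / 3724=1.25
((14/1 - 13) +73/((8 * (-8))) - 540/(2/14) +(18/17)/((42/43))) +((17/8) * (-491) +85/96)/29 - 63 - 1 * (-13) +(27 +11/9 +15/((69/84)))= -6019944835/1576512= -3818.52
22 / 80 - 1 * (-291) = 11651 / 40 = 291.28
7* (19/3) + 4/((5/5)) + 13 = 184/3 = 61.33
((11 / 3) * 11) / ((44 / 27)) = 99 / 4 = 24.75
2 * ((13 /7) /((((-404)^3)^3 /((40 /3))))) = -65 /376297729660871949041664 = -0.00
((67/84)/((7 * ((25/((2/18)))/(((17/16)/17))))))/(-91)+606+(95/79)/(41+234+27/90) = 25388104437101971/41894259825600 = 606.00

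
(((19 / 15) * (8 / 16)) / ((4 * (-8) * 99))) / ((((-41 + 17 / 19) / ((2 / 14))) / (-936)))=-4693 / 7040880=-0.00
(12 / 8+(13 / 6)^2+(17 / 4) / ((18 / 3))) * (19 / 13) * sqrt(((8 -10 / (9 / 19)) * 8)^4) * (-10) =-10518746560 / 9477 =-1109923.66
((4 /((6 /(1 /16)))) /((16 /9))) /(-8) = -3 /1024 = -0.00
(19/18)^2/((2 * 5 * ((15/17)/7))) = 42959/48600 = 0.88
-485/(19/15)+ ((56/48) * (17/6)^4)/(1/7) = 21187651/147744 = 143.41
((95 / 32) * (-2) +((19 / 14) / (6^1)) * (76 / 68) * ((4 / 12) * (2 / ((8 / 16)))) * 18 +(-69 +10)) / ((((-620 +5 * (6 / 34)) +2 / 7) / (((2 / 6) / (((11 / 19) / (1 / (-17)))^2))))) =13488043 / 41202434064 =0.00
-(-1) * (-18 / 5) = -18 / 5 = -3.60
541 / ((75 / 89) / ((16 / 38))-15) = -385192 / 9255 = -41.62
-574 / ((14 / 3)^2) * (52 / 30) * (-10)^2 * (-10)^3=31980000 / 7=4568571.43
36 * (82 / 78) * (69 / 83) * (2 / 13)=67896 / 14027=4.84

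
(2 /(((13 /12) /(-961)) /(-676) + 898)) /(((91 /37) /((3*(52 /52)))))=10240416 /3769487911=0.00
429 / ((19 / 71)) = 30459 / 19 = 1603.11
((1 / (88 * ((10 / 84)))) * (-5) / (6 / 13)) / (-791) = 13 / 9944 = 0.00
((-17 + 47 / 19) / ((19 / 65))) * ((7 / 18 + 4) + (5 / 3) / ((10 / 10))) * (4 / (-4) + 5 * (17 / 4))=-4399785 / 722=-6093.89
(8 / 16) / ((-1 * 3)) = -1 / 6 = -0.17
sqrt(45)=6.71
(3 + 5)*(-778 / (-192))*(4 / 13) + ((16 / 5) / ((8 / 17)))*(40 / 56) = 4049 / 273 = 14.83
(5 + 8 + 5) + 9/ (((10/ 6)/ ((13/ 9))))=129/ 5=25.80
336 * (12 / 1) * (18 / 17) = 72576 / 17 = 4269.18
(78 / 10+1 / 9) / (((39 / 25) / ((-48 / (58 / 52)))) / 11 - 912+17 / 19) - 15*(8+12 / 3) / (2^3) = -61720436435 / 2742072318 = -22.51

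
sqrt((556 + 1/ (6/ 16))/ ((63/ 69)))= 2*sqrt(67459)/ 21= 24.74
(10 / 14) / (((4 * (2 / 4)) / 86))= 215 / 7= 30.71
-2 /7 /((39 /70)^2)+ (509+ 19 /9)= 776000 /1521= 510.19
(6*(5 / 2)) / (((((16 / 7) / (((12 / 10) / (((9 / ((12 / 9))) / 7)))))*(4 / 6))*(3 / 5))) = 245 / 12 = 20.42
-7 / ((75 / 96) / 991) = -221984 / 25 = -8879.36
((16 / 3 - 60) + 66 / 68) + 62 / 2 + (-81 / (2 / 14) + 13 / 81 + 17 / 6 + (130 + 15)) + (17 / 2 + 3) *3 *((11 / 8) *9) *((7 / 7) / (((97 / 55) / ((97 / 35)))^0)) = -325297 / 22032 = -14.76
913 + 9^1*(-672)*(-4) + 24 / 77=1933109 / 77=25105.31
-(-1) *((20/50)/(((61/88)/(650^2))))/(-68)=-3718000/1037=-3585.34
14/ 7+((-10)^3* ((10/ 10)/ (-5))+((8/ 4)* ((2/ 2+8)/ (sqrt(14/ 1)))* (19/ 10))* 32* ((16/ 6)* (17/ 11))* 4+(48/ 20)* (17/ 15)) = 5118/ 25+496128* sqrt(14)/ 385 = 5026.38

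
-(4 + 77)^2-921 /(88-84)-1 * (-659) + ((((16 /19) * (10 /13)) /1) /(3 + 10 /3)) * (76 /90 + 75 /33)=-3798584197 /619476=-6131.93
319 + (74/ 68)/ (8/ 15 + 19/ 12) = 689831/ 2159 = 319.51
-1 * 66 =-66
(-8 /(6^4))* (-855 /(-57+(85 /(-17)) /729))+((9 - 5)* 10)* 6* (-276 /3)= -22080.09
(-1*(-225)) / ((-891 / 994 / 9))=-24850 / 11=-2259.09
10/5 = 2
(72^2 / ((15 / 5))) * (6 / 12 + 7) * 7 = 90720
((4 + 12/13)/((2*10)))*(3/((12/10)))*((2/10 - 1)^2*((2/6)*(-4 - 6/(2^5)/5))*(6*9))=-46512/1625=-28.62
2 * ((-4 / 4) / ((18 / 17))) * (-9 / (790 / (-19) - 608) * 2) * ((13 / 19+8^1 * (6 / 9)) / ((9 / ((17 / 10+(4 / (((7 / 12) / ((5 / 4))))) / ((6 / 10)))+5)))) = -71981 / 98010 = -0.73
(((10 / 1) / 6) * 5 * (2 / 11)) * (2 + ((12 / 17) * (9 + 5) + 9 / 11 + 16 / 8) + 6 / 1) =193550 / 6171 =31.36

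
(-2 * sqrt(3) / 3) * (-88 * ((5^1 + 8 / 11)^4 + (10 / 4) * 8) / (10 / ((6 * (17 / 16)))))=70994.11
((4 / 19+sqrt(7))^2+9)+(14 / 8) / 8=8*sqrt(7) / 19+187871 / 11552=17.38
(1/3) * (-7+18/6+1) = -1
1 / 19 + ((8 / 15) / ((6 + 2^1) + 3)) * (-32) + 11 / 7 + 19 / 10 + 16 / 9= 98761 / 26334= 3.75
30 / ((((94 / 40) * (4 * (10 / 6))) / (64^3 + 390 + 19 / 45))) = 23628098 / 47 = 502725.49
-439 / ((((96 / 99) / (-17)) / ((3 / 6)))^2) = -138162519 / 4096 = -33731.08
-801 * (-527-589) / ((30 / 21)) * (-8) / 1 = -25029648 / 5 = -5005929.60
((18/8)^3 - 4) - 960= -60967/64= -952.61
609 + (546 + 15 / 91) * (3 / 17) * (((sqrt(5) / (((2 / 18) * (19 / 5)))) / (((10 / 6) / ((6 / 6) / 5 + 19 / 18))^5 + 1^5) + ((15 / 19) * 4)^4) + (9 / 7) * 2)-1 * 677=123620675642625555 * sqrt(5) / 2773577909751649 + 1060032458594 / 108557393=9864.38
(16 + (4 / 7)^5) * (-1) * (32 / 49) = -8637952 / 823543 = -10.49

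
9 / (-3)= -3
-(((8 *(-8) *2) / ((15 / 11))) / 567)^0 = -1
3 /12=1 /4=0.25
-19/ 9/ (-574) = 19/ 5166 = 0.00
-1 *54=-54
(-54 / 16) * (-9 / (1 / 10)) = 1215 / 4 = 303.75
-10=-10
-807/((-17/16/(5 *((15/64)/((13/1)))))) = 60525/884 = 68.47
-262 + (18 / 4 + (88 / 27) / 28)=-257.38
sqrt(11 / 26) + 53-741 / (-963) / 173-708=-36373868 / 55533 + sqrt(286) / 26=-654.35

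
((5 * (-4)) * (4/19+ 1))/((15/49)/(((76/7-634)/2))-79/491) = 574700770/3842617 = 149.56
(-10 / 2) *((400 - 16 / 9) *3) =-17920 / 3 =-5973.33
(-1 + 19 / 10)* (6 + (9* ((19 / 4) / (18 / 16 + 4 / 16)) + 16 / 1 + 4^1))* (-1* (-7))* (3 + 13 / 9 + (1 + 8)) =24178 / 5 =4835.60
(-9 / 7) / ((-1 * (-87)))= -3 / 203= -0.01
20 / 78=10 / 39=0.26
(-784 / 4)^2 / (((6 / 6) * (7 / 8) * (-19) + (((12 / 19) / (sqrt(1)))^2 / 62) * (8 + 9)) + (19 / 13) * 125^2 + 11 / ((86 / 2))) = 1922572975232 / 1142067133955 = 1.68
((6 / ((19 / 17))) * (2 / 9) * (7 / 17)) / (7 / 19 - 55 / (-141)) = 329 / 508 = 0.65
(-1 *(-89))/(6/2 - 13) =-89/10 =-8.90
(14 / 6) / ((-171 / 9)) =-7 / 57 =-0.12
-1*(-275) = 275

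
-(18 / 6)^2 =-9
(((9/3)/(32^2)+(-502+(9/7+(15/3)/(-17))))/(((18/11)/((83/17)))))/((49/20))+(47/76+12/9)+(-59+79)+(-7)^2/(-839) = -4283271033434131/7281485600256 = -588.24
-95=-95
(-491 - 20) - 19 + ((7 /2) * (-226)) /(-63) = -517.44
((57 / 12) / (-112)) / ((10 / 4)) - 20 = -22419 / 1120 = -20.02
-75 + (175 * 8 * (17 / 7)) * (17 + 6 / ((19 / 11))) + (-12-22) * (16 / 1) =1310839 / 19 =68991.53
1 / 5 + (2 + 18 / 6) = 26 / 5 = 5.20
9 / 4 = 2.25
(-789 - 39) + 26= -802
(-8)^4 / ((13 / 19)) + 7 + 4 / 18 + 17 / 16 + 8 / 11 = 123458791 / 20592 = 5995.47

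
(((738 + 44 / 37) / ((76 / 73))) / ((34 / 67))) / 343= 66884425 / 16396772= 4.08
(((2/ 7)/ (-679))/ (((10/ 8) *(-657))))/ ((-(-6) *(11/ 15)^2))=20/ 125949747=0.00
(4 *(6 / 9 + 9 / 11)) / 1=196 / 33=5.94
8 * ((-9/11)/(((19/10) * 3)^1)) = -240/209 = -1.15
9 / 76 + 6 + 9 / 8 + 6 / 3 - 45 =-35.76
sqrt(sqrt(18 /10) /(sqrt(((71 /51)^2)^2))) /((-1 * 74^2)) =-51 * sqrt(3) * 5^(3 /4) /1943980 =-0.00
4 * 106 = 424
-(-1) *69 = 69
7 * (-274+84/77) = -21014/11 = -1910.36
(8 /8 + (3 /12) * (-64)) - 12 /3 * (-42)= 153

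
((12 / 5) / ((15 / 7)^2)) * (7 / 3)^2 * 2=19208 / 3375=5.69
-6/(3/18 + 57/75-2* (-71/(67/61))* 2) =-60300/2607913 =-0.02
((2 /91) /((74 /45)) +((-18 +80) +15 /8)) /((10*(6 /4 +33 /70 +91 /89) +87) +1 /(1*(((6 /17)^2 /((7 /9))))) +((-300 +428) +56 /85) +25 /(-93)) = 32689668956355 /128721916748854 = 0.25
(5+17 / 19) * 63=7056 / 19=371.37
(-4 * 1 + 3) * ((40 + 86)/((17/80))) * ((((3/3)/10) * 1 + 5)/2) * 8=-12096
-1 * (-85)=85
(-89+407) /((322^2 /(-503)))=-79977 /51842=-1.54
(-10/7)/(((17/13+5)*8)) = -65/2296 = -0.03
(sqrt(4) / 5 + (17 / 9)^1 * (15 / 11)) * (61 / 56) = 29951 / 9240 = 3.24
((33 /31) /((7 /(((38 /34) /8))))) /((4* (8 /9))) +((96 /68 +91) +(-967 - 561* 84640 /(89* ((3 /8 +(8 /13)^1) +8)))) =-5061306886701 /84050176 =-60217.68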